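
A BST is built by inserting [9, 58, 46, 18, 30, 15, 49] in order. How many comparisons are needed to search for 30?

Search path for 30: 9 -> 58 -> 46 -> 18 -> 30
Found: True
Comparisons: 5


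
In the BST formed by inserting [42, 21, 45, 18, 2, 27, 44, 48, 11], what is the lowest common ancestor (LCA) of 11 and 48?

Tree insertion order: [42, 21, 45, 18, 2, 27, 44, 48, 11]
Tree (level-order array): [42, 21, 45, 18, 27, 44, 48, 2, None, None, None, None, None, None, None, None, 11]
In a BST, the LCA of p=11, q=48 is the first node v on the
root-to-leaf path with p <= v <= q (go left if both < v, right if both > v).
Walk from root:
  at 42: 11 <= 42 <= 48, this is the LCA
LCA = 42


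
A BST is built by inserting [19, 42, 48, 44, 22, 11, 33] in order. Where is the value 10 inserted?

Starting tree (level order): [19, 11, 42, None, None, 22, 48, None, 33, 44]
Insertion path: 19 -> 11
Result: insert 10 as left child of 11
Final tree (level order): [19, 11, 42, 10, None, 22, 48, None, None, None, 33, 44]


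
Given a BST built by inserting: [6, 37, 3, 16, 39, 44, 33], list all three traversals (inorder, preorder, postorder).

Tree insertion order: [6, 37, 3, 16, 39, 44, 33]
Tree (level-order array): [6, 3, 37, None, None, 16, 39, None, 33, None, 44]
Inorder (L, root, R): [3, 6, 16, 33, 37, 39, 44]
Preorder (root, L, R): [6, 3, 37, 16, 33, 39, 44]
Postorder (L, R, root): [3, 33, 16, 44, 39, 37, 6]


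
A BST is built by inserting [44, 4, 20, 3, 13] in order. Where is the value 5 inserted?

Starting tree (level order): [44, 4, None, 3, 20, None, None, 13]
Insertion path: 44 -> 4 -> 20 -> 13
Result: insert 5 as left child of 13
Final tree (level order): [44, 4, None, 3, 20, None, None, 13, None, 5]


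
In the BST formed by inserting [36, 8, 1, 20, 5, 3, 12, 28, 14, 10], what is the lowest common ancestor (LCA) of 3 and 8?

Tree insertion order: [36, 8, 1, 20, 5, 3, 12, 28, 14, 10]
Tree (level-order array): [36, 8, None, 1, 20, None, 5, 12, 28, 3, None, 10, 14]
In a BST, the LCA of p=3, q=8 is the first node v on the
root-to-leaf path with p <= v <= q (go left if both < v, right if both > v).
Walk from root:
  at 36: both 3 and 8 < 36, go left
  at 8: 3 <= 8 <= 8, this is the LCA
LCA = 8


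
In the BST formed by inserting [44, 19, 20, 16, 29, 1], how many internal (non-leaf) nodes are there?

Tree built from: [44, 19, 20, 16, 29, 1]
Tree (level-order array): [44, 19, None, 16, 20, 1, None, None, 29]
Rule: An internal node has at least one child.
Per-node child counts:
  node 44: 1 child(ren)
  node 19: 2 child(ren)
  node 16: 1 child(ren)
  node 1: 0 child(ren)
  node 20: 1 child(ren)
  node 29: 0 child(ren)
Matching nodes: [44, 19, 16, 20]
Count of internal (non-leaf) nodes: 4


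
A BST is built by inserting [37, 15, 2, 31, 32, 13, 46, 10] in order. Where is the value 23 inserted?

Starting tree (level order): [37, 15, 46, 2, 31, None, None, None, 13, None, 32, 10]
Insertion path: 37 -> 15 -> 31
Result: insert 23 as left child of 31
Final tree (level order): [37, 15, 46, 2, 31, None, None, None, 13, 23, 32, 10]


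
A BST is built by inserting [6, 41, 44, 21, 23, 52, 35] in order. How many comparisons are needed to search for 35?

Search path for 35: 6 -> 41 -> 21 -> 23 -> 35
Found: True
Comparisons: 5


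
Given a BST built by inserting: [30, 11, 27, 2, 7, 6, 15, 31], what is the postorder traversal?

Tree insertion order: [30, 11, 27, 2, 7, 6, 15, 31]
Tree (level-order array): [30, 11, 31, 2, 27, None, None, None, 7, 15, None, 6]
Postorder traversal: [6, 7, 2, 15, 27, 11, 31, 30]


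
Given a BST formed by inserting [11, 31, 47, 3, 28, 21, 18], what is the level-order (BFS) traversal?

Tree insertion order: [11, 31, 47, 3, 28, 21, 18]
Tree (level-order array): [11, 3, 31, None, None, 28, 47, 21, None, None, None, 18]
BFS from the root, enqueuing left then right child of each popped node:
  queue [11] -> pop 11, enqueue [3, 31], visited so far: [11]
  queue [3, 31] -> pop 3, enqueue [none], visited so far: [11, 3]
  queue [31] -> pop 31, enqueue [28, 47], visited so far: [11, 3, 31]
  queue [28, 47] -> pop 28, enqueue [21], visited so far: [11, 3, 31, 28]
  queue [47, 21] -> pop 47, enqueue [none], visited so far: [11, 3, 31, 28, 47]
  queue [21] -> pop 21, enqueue [18], visited so far: [11, 3, 31, 28, 47, 21]
  queue [18] -> pop 18, enqueue [none], visited so far: [11, 3, 31, 28, 47, 21, 18]
Result: [11, 3, 31, 28, 47, 21, 18]


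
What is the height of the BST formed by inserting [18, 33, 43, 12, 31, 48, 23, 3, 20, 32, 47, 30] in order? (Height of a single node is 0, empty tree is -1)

Insertion order: [18, 33, 43, 12, 31, 48, 23, 3, 20, 32, 47, 30]
Tree (level-order array): [18, 12, 33, 3, None, 31, 43, None, None, 23, 32, None, 48, 20, 30, None, None, 47]
Compute height bottom-up (empty subtree = -1):
  height(3) = 1 + max(-1, -1) = 0
  height(12) = 1 + max(0, -1) = 1
  height(20) = 1 + max(-1, -1) = 0
  height(30) = 1 + max(-1, -1) = 0
  height(23) = 1 + max(0, 0) = 1
  height(32) = 1 + max(-1, -1) = 0
  height(31) = 1 + max(1, 0) = 2
  height(47) = 1 + max(-1, -1) = 0
  height(48) = 1 + max(0, -1) = 1
  height(43) = 1 + max(-1, 1) = 2
  height(33) = 1 + max(2, 2) = 3
  height(18) = 1 + max(1, 3) = 4
Height = 4


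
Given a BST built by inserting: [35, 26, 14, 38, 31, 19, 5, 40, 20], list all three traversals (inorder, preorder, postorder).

Tree insertion order: [35, 26, 14, 38, 31, 19, 5, 40, 20]
Tree (level-order array): [35, 26, 38, 14, 31, None, 40, 5, 19, None, None, None, None, None, None, None, 20]
Inorder (L, root, R): [5, 14, 19, 20, 26, 31, 35, 38, 40]
Preorder (root, L, R): [35, 26, 14, 5, 19, 20, 31, 38, 40]
Postorder (L, R, root): [5, 20, 19, 14, 31, 26, 40, 38, 35]


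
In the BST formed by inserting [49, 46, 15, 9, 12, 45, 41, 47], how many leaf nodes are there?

Tree built from: [49, 46, 15, 9, 12, 45, 41, 47]
Tree (level-order array): [49, 46, None, 15, 47, 9, 45, None, None, None, 12, 41]
Rule: A leaf has 0 children.
Per-node child counts:
  node 49: 1 child(ren)
  node 46: 2 child(ren)
  node 15: 2 child(ren)
  node 9: 1 child(ren)
  node 12: 0 child(ren)
  node 45: 1 child(ren)
  node 41: 0 child(ren)
  node 47: 0 child(ren)
Matching nodes: [12, 41, 47]
Count of leaf nodes: 3


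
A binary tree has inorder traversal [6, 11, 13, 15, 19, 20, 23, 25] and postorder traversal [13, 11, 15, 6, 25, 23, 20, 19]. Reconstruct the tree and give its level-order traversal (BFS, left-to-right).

Inorder:   [6, 11, 13, 15, 19, 20, 23, 25]
Postorder: [13, 11, 15, 6, 25, 23, 20, 19]
Algorithm: postorder visits root last, so walk postorder right-to-left;
each value is the root of the current inorder slice — split it at that
value, recurse on the right subtree first, then the left.
Recursive splits:
  root=19; inorder splits into left=[6, 11, 13, 15], right=[20, 23, 25]
  root=20; inorder splits into left=[], right=[23, 25]
  root=23; inorder splits into left=[], right=[25]
  root=25; inorder splits into left=[], right=[]
  root=6; inorder splits into left=[], right=[11, 13, 15]
  root=15; inorder splits into left=[11, 13], right=[]
  root=11; inorder splits into left=[], right=[13]
  root=13; inorder splits into left=[], right=[]
Reconstructed level-order: [19, 6, 20, 15, 23, 11, 25, 13]


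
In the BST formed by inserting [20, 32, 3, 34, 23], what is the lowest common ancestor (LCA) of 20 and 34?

Tree insertion order: [20, 32, 3, 34, 23]
Tree (level-order array): [20, 3, 32, None, None, 23, 34]
In a BST, the LCA of p=20, q=34 is the first node v on the
root-to-leaf path with p <= v <= q (go left if both < v, right if both > v).
Walk from root:
  at 20: 20 <= 20 <= 34, this is the LCA
LCA = 20


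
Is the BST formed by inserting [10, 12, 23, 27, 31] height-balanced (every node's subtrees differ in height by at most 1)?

Tree (level-order array): [10, None, 12, None, 23, None, 27, None, 31]
Definition: a tree is height-balanced if, at every node, |h(left) - h(right)| <= 1 (empty subtree has height -1).
Bottom-up per-node check:
  node 31: h_left=-1, h_right=-1, diff=0 [OK], height=0
  node 27: h_left=-1, h_right=0, diff=1 [OK], height=1
  node 23: h_left=-1, h_right=1, diff=2 [FAIL (|-1-1|=2 > 1)], height=2
  node 12: h_left=-1, h_right=2, diff=3 [FAIL (|-1-2|=3 > 1)], height=3
  node 10: h_left=-1, h_right=3, diff=4 [FAIL (|-1-3|=4 > 1)], height=4
Node 23 violates the condition: |-1 - 1| = 2 > 1.
Result: Not balanced


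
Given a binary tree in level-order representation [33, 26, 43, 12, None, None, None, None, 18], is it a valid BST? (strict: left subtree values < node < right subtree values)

Level-order array: [33, 26, 43, 12, None, None, None, None, 18]
Validate using subtree bounds (lo, hi): at each node, require lo < value < hi,
then recurse left with hi=value and right with lo=value.
Preorder trace (stopping at first violation):
  at node 33 with bounds (-inf, +inf): OK
  at node 26 with bounds (-inf, 33): OK
  at node 12 with bounds (-inf, 26): OK
  at node 18 with bounds (12, 26): OK
  at node 43 with bounds (33, +inf): OK
No violation found at any node.
Result: Valid BST


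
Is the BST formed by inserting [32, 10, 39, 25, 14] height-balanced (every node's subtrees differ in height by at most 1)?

Tree (level-order array): [32, 10, 39, None, 25, None, None, 14]
Definition: a tree is height-balanced if, at every node, |h(left) - h(right)| <= 1 (empty subtree has height -1).
Bottom-up per-node check:
  node 14: h_left=-1, h_right=-1, diff=0 [OK], height=0
  node 25: h_left=0, h_right=-1, diff=1 [OK], height=1
  node 10: h_left=-1, h_right=1, diff=2 [FAIL (|-1-1|=2 > 1)], height=2
  node 39: h_left=-1, h_right=-1, diff=0 [OK], height=0
  node 32: h_left=2, h_right=0, diff=2 [FAIL (|2-0|=2 > 1)], height=3
Node 10 violates the condition: |-1 - 1| = 2 > 1.
Result: Not balanced


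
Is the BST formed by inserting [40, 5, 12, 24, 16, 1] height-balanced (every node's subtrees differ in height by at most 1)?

Tree (level-order array): [40, 5, None, 1, 12, None, None, None, 24, 16]
Definition: a tree is height-balanced if, at every node, |h(left) - h(right)| <= 1 (empty subtree has height -1).
Bottom-up per-node check:
  node 1: h_left=-1, h_right=-1, diff=0 [OK], height=0
  node 16: h_left=-1, h_right=-1, diff=0 [OK], height=0
  node 24: h_left=0, h_right=-1, diff=1 [OK], height=1
  node 12: h_left=-1, h_right=1, diff=2 [FAIL (|-1-1|=2 > 1)], height=2
  node 5: h_left=0, h_right=2, diff=2 [FAIL (|0-2|=2 > 1)], height=3
  node 40: h_left=3, h_right=-1, diff=4 [FAIL (|3--1|=4 > 1)], height=4
Node 12 violates the condition: |-1 - 1| = 2 > 1.
Result: Not balanced


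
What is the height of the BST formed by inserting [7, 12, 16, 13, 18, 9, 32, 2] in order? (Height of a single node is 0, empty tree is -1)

Insertion order: [7, 12, 16, 13, 18, 9, 32, 2]
Tree (level-order array): [7, 2, 12, None, None, 9, 16, None, None, 13, 18, None, None, None, 32]
Compute height bottom-up (empty subtree = -1):
  height(2) = 1 + max(-1, -1) = 0
  height(9) = 1 + max(-1, -1) = 0
  height(13) = 1 + max(-1, -1) = 0
  height(32) = 1 + max(-1, -1) = 0
  height(18) = 1 + max(-1, 0) = 1
  height(16) = 1 + max(0, 1) = 2
  height(12) = 1 + max(0, 2) = 3
  height(7) = 1 + max(0, 3) = 4
Height = 4


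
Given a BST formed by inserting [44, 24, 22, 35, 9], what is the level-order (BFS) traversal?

Tree insertion order: [44, 24, 22, 35, 9]
Tree (level-order array): [44, 24, None, 22, 35, 9]
BFS from the root, enqueuing left then right child of each popped node:
  queue [44] -> pop 44, enqueue [24], visited so far: [44]
  queue [24] -> pop 24, enqueue [22, 35], visited so far: [44, 24]
  queue [22, 35] -> pop 22, enqueue [9], visited so far: [44, 24, 22]
  queue [35, 9] -> pop 35, enqueue [none], visited so far: [44, 24, 22, 35]
  queue [9] -> pop 9, enqueue [none], visited so far: [44, 24, 22, 35, 9]
Result: [44, 24, 22, 35, 9]


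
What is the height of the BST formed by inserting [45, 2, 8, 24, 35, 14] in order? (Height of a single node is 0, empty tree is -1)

Insertion order: [45, 2, 8, 24, 35, 14]
Tree (level-order array): [45, 2, None, None, 8, None, 24, 14, 35]
Compute height bottom-up (empty subtree = -1):
  height(14) = 1 + max(-1, -1) = 0
  height(35) = 1 + max(-1, -1) = 0
  height(24) = 1 + max(0, 0) = 1
  height(8) = 1 + max(-1, 1) = 2
  height(2) = 1 + max(-1, 2) = 3
  height(45) = 1 + max(3, -1) = 4
Height = 4


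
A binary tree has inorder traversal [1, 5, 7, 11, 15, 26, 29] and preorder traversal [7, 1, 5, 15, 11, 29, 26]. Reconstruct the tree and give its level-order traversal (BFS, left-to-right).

Inorder:  [1, 5, 7, 11, 15, 26, 29]
Preorder: [7, 1, 5, 15, 11, 29, 26]
Algorithm: preorder visits root first, so consume preorder in order;
for each root, split the current inorder slice at that value into
left-subtree inorder and right-subtree inorder, then recurse.
Recursive splits:
  root=7; inorder splits into left=[1, 5], right=[11, 15, 26, 29]
  root=1; inorder splits into left=[], right=[5]
  root=5; inorder splits into left=[], right=[]
  root=15; inorder splits into left=[11], right=[26, 29]
  root=11; inorder splits into left=[], right=[]
  root=29; inorder splits into left=[26], right=[]
  root=26; inorder splits into left=[], right=[]
Reconstructed level-order: [7, 1, 15, 5, 11, 29, 26]


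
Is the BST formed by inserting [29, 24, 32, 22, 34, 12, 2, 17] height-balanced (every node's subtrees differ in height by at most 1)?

Tree (level-order array): [29, 24, 32, 22, None, None, 34, 12, None, None, None, 2, 17]
Definition: a tree is height-balanced if, at every node, |h(left) - h(right)| <= 1 (empty subtree has height -1).
Bottom-up per-node check:
  node 2: h_left=-1, h_right=-1, diff=0 [OK], height=0
  node 17: h_left=-1, h_right=-1, diff=0 [OK], height=0
  node 12: h_left=0, h_right=0, diff=0 [OK], height=1
  node 22: h_left=1, h_right=-1, diff=2 [FAIL (|1--1|=2 > 1)], height=2
  node 24: h_left=2, h_right=-1, diff=3 [FAIL (|2--1|=3 > 1)], height=3
  node 34: h_left=-1, h_right=-1, diff=0 [OK], height=0
  node 32: h_left=-1, h_right=0, diff=1 [OK], height=1
  node 29: h_left=3, h_right=1, diff=2 [FAIL (|3-1|=2 > 1)], height=4
Node 22 violates the condition: |1 - -1| = 2 > 1.
Result: Not balanced


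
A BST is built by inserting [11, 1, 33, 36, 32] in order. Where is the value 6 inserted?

Starting tree (level order): [11, 1, 33, None, None, 32, 36]
Insertion path: 11 -> 1
Result: insert 6 as right child of 1
Final tree (level order): [11, 1, 33, None, 6, 32, 36]


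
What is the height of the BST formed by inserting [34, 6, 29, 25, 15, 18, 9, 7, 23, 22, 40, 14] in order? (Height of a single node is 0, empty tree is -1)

Insertion order: [34, 6, 29, 25, 15, 18, 9, 7, 23, 22, 40, 14]
Tree (level-order array): [34, 6, 40, None, 29, None, None, 25, None, 15, None, 9, 18, 7, 14, None, 23, None, None, None, None, 22]
Compute height bottom-up (empty subtree = -1):
  height(7) = 1 + max(-1, -1) = 0
  height(14) = 1 + max(-1, -1) = 0
  height(9) = 1 + max(0, 0) = 1
  height(22) = 1 + max(-1, -1) = 0
  height(23) = 1 + max(0, -1) = 1
  height(18) = 1 + max(-1, 1) = 2
  height(15) = 1 + max(1, 2) = 3
  height(25) = 1 + max(3, -1) = 4
  height(29) = 1 + max(4, -1) = 5
  height(6) = 1 + max(-1, 5) = 6
  height(40) = 1 + max(-1, -1) = 0
  height(34) = 1 + max(6, 0) = 7
Height = 7


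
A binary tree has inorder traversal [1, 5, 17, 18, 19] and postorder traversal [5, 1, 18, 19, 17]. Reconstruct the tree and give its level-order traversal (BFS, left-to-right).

Inorder:   [1, 5, 17, 18, 19]
Postorder: [5, 1, 18, 19, 17]
Algorithm: postorder visits root last, so walk postorder right-to-left;
each value is the root of the current inorder slice — split it at that
value, recurse on the right subtree first, then the left.
Recursive splits:
  root=17; inorder splits into left=[1, 5], right=[18, 19]
  root=19; inorder splits into left=[18], right=[]
  root=18; inorder splits into left=[], right=[]
  root=1; inorder splits into left=[], right=[5]
  root=5; inorder splits into left=[], right=[]
Reconstructed level-order: [17, 1, 19, 5, 18]


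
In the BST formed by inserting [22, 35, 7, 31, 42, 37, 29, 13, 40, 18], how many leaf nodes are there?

Tree built from: [22, 35, 7, 31, 42, 37, 29, 13, 40, 18]
Tree (level-order array): [22, 7, 35, None, 13, 31, 42, None, 18, 29, None, 37, None, None, None, None, None, None, 40]
Rule: A leaf has 0 children.
Per-node child counts:
  node 22: 2 child(ren)
  node 7: 1 child(ren)
  node 13: 1 child(ren)
  node 18: 0 child(ren)
  node 35: 2 child(ren)
  node 31: 1 child(ren)
  node 29: 0 child(ren)
  node 42: 1 child(ren)
  node 37: 1 child(ren)
  node 40: 0 child(ren)
Matching nodes: [18, 29, 40]
Count of leaf nodes: 3


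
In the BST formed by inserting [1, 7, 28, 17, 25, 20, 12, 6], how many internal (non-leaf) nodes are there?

Tree built from: [1, 7, 28, 17, 25, 20, 12, 6]
Tree (level-order array): [1, None, 7, 6, 28, None, None, 17, None, 12, 25, None, None, 20]
Rule: An internal node has at least one child.
Per-node child counts:
  node 1: 1 child(ren)
  node 7: 2 child(ren)
  node 6: 0 child(ren)
  node 28: 1 child(ren)
  node 17: 2 child(ren)
  node 12: 0 child(ren)
  node 25: 1 child(ren)
  node 20: 0 child(ren)
Matching nodes: [1, 7, 28, 17, 25]
Count of internal (non-leaf) nodes: 5


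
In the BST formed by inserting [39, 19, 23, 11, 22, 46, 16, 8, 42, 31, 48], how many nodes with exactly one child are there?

Tree built from: [39, 19, 23, 11, 22, 46, 16, 8, 42, 31, 48]
Tree (level-order array): [39, 19, 46, 11, 23, 42, 48, 8, 16, 22, 31]
Rule: These are nodes with exactly 1 non-null child.
Per-node child counts:
  node 39: 2 child(ren)
  node 19: 2 child(ren)
  node 11: 2 child(ren)
  node 8: 0 child(ren)
  node 16: 0 child(ren)
  node 23: 2 child(ren)
  node 22: 0 child(ren)
  node 31: 0 child(ren)
  node 46: 2 child(ren)
  node 42: 0 child(ren)
  node 48: 0 child(ren)
Matching nodes: (none)
Count of nodes with exactly one child: 0


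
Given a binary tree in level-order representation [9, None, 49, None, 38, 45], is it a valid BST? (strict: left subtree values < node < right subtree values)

Level-order array: [9, None, 49, None, 38, 45]
Validate using subtree bounds (lo, hi): at each node, require lo < value < hi,
then recurse left with hi=value and right with lo=value.
Preorder trace (stopping at first violation):
  at node 9 with bounds (-inf, +inf): OK
  at node 49 with bounds (9, +inf): OK
  at node 38 with bounds (49, +inf): VIOLATION
Node 38 violates its bound: not (49 < 38 < +inf).
Result: Not a valid BST


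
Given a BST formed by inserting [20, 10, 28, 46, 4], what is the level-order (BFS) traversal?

Tree insertion order: [20, 10, 28, 46, 4]
Tree (level-order array): [20, 10, 28, 4, None, None, 46]
BFS from the root, enqueuing left then right child of each popped node:
  queue [20] -> pop 20, enqueue [10, 28], visited so far: [20]
  queue [10, 28] -> pop 10, enqueue [4], visited so far: [20, 10]
  queue [28, 4] -> pop 28, enqueue [46], visited so far: [20, 10, 28]
  queue [4, 46] -> pop 4, enqueue [none], visited so far: [20, 10, 28, 4]
  queue [46] -> pop 46, enqueue [none], visited so far: [20, 10, 28, 4, 46]
Result: [20, 10, 28, 4, 46]


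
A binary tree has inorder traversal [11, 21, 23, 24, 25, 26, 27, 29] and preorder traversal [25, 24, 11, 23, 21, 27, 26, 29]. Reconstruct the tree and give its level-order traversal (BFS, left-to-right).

Inorder:  [11, 21, 23, 24, 25, 26, 27, 29]
Preorder: [25, 24, 11, 23, 21, 27, 26, 29]
Algorithm: preorder visits root first, so consume preorder in order;
for each root, split the current inorder slice at that value into
left-subtree inorder and right-subtree inorder, then recurse.
Recursive splits:
  root=25; inorder splits into left=[11, 21, 23, 24], right=[26, 27, 29]
  root=24; inorder splits into left=[11, 21, 23], right=[]
  root=11; inorder splits into left=[], right=[21, 23]
  root=23; inorder splits into left=[21], right=[]
  root=21; inorder splits into left=[], right=[]
  root=27; inorder splits into left=[26], right=[29]
  root=26; inorder splits into left=[], right=[]
  root=29; inorder splits into left=[], right=[]
Reconstructed level-order: [25, 24, 27, 11, 26, 29, 23, 21]


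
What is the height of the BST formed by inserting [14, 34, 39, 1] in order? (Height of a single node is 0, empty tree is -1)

Insertion order: [14, 34, 39, 1]
Tree (level-order array): [14, 1, 34, None, None, None, 39]
Compute height bottom-up (empty subtree = -1):
  height(1) = 1 + max(-1, -1) = 0
  height(39) = 1 + max(-1, -1) = 0
  height(34) = 1 + max(-1, 0) = 1
  height(14) = 1 + max(0, 1) = 2
Height = 2


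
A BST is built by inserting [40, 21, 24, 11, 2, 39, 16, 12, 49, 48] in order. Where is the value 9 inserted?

Starting tree (level order): [40, 21, 49, 11, 24, 48, None, 2, 16, None, 39, None, None, None, None, 12]
Insertion path: 40 -> 21 -> 11 -> 2
Result: insert 9 as right child of 2
Final tree (level order): [40, 21, 49, 11, 24, 48, None, 2, 16, None, 39, None, None, None, 9, 12]


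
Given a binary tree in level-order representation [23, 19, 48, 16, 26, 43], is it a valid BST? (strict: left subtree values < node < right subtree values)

Level-order array: [23, 19, 48, 16, 26, 43]
Validate using subtree bounds (lo, hi): at each node, require lo < value < hi,
then recurse left with hi=value and right with lo=value.
Preorder trace (stopping at first violation):
  at node 23 with bounds (-inf, +inf): OK
  at node 19 with bounds (-inf, 23): OK
  at node 16 with bounds (-inf, 19): OK
  at node 26 with bounds (19, 23): VIOLATION
Node 26 violates its bound: not (19 < 26 < 23).
Result: Not a valid BST


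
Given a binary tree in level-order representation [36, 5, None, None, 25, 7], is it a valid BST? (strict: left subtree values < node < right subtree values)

Level-order array: [36, 5, None, None, 25, 7]
Validate using subtree bounds (lo, hi): at each node, require lo < value < hi,
then recurse left with hi=value and right with lo=value.
Preorder trace (stopping at first violation):
  at node 36 with bounds (-inf, +inf): OK
  at node 5 with bounds (-inf, 36): OK
  at node 25 with bounds (5, 36): OK
  at node 7 with bounds (5, 25): OK
No violation found at any node.
Result: Valid BST


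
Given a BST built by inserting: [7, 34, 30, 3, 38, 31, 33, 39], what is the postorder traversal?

Tree insertion order: [7, 34, 30, 3, 38, 31, 33, 39]
Tree (level-order array): [7, 3, 34, None, None, 30, 38, None, 31, None, 39, None, 33]
Postorder traversal: [3, 33, 31, 30, 39, 38, 34, 7]


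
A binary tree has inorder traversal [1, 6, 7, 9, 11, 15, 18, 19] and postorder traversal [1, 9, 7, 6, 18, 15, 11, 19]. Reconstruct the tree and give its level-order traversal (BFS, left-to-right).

Inorder:   [1, 6, 7, 9, 11, 15, 18, 19]
Postorder: [1, 9, 7, 6, 18, 15, 11, 19]
Algorithm: postorder visits root last, so walk postorder right-to-left;
each value is the root of the current inorder slice — split it at that
value, recurse on the right subtree first, then the left.
Recursive splits:
  root=19; inorder splits into left=[1, 6, 7, 9, 11, 15, 18], right=[]
  root=11; inorder splits into left=[1, 6, 7, 9], right=[15, 18]
  root=15; inorder splits into left=[], right=[18]
  root=18; inorder splits into left=[], right=[]
  root=6; inorder splits into left=[1], right=[7, 9]
  root=7; inorder splits into left=[], right=[9]
  root=9; inorder splits into left=[], right=[]
  root=1; inorder splits into left=[], right=[]
Reconstructed level-order: [19, 11, 6, 15, 1, 7, 18, 9]


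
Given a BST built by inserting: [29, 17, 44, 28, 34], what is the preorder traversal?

Tree insertion order: [29, 17, 44, 28, 34]
Tree (level-order array): [29, 17, 44, None, 28, 34]
Preorder traversal: [29, 17, 28, 44, 34]


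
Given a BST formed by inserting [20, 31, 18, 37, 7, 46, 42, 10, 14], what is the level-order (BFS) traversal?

Tree insertion order: [20, 31, 18, 37, 7, 46, 42, 10, 14]
Tree (level-order array): [20, 18, 31, 7, None, None, 37, None, 10, None, 46, None, 14, 42]
BFS from the root, enqueuing left then right child of each popped node:
  queue [20] -> pop 20, enqueue [18, 31], visited so far: [20]
  queue [18, 31] -> pop 18, enqueue [7], visited so far: [20, 18]
  queue [31, 7] -> pop 31, enqueue [37], visited so far: [20, 18, 31]
  queue [7, 37] -> pop 7, enqueue [10], visited so far: [20, 18, 31, 7]
  queue [37, 10] -> pop 37, enqueue [46], visited so far: [20, 18, 31, 7, 37]
  queue [10, 46] -> pop 10, enqueue [14], visited so far: [20, 18, 31, 7, 37, 10]
  queue [46, 14] -> pop 46, enqueue [42], visited so far: [20, 18, 31, 7, 37, 10, 46]
  queue [14, 42] -> pop 14, enqueue [none], visited so far: [20, 18, 31, 7, 37, 10, 46, 14]
  queue [42] -> pop 42, enqueue [none], visited so far: [20, 18, 31, 7, 37, 10, 46, 14, 42]
Result: [20, 18, 31, 7, 37, 10, 46, 14, 42]


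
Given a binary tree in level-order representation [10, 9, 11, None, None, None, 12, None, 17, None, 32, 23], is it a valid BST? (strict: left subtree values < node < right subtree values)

Level-order array: [10, 9, 11, None, None, None, 12, None, 17, None, 32, 23]
Validate using subtree bounds (lo, hi): at each node, require lo < value < hi,
then recurse left with hi=value and right with lo=value.
Preorder trace (stopping at first violation):
  at node 10 with bounds (-inf, +inf): OK
  at node 9 with bounds (-inf, 10): OK
  at node 11 with bounds (10, +inf): OK
  at node 12 with bounds (11, +inf): OK
  at node 17 with bounds (12, +inf): OK
  at node 32 with bounds (17, +inf): OK
  at node 23 with bounds (17, 32): OK
No violation found at any node.
Result: Valid BST


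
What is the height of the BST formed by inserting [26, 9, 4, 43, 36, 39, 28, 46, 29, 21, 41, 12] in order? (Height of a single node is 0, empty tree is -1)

Insertion order: [26, 9, 4, 43, 36, 39, 28, 46, 29, 21, 41, 12]
Tree (level-order array): [26, 9, 43, 4, 21, 36, 46, None, None, 12, None, 28, 39, None, None, None, None, None, 29, None, 41]
Compute height bottom-up (empty subtree = -1):
  height(4) = 1 + max(-1, -1) = 0
  height(12) = 1 + max(-1, -1) = 0
  height(21) = 1 + max(0, -1) = 1
  height(9) = 1 + max(0, 1) = 2
  height(29) = 1 + max(-1, -1) = 0
  height(28) = 1 + max(-1, 0) = 1
  height(41) = 1 + max(-1, -1) = 0
  height(39) = 1 + max(-1, 0) = 1
  height(36) = 1 + max(1, 1) = 2
  height(46) = 1 + max(-1, -1) = 0
  height(43) = 1 + max(2, 0) = 3
  height(26) = 1 + max(2, 3) = 4
Height = 4


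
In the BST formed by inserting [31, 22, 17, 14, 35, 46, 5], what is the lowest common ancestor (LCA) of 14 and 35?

Tree insertion order: [31, 22, 17, 14, 35, 46, 5]
Tree (level-order array): [31, 22, 35, 17, None, None, 46, 14, None, None, None, 5]
In a BST, the LCA of p=14, q=35 is the first node v on the
root-to-leaf path with p <= v <= q (go left if both < v, right if both > v).
Walk from root:
  at 31: 14 <= 31 <= 35, this is the LCA
LCA = 31


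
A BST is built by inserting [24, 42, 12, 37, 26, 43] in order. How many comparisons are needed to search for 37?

Search path for 37: 24 -> 42 -> 37
Found: True
Comparisons: 3


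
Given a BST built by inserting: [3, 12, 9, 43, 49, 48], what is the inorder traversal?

Tree insertion order: [3, 12, 9, 43, 49, 48]
Tree (level-order array): [3, None, 12, 9, 43, None, None, None, 49, 48]
Inorder traversal: [3, 9, 12, 43, 48, 49]


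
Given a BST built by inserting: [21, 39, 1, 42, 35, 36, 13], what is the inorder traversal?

Tree insertion order: [21, 39, 1, 42, 35, 36, 13]
Tree (level-order array): [21, 1, 39, None, 13, 35, 42, None, None, None, 36]
Inorder traversal: [1, 13, 21, 35, 36, 39, 42]


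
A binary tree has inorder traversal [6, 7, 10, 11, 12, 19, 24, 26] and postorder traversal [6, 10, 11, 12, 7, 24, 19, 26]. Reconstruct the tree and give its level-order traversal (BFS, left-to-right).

Inorder:   [6, 7, 10, 11, 12, 19, 24, 26]
Postorder: [6, 10, 11, 12, 7, 24, 19, 26]
Algorithm: postorder visits root last, so walk postorder right-to-left;
each value is the root of the current inorder slice — split it at that
value, recurse on the right subtree first, then the left.
Recursive splits:
  root=26; inorder splits into left=[6, 7, 10, 11, 12, 19, 24], right=[]
  root=19; inorder splits into left=[6, 7, 10, 11, 12], right=[24]
  root=24; inorder splits into left=[], right=[]
  root=7; inorder splits into left=[6], right=[10, 11, 12]
  root=12; inorder splits into left=[10, 11], right=[]
  root=11; inorder splits into left=[10], right=[]
  root=10; inorder splits into left=[], right=[]
  root=6; inorder splits into left=[], right=[]
Reconstructed level-order: [26, 19, 7, 24, 6, 12, 11, 10]


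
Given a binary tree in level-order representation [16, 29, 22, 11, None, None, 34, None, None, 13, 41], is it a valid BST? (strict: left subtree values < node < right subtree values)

Level-order array: [16, 29, 22, 11, None, None, 34, None, None, 13, 41]
Validate using subtree bounds (lo, hi): at each node, require lo < value < hi,
then recurse left with hi=value and right with lo=value.
Preorder trace (stopping at first violation):
  at node 16 with bounds (-inf, +inf): OK
  at node 29 with bounds (-inf, 16): VIOLATION
Node 29 violates its bound: not (-inf < 29 < 16).
Result: Not a valid BST


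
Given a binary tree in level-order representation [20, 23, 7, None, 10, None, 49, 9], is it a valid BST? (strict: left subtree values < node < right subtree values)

Level-order array: [20, 23, 7, None, 10, None, 49, 9]
Validate using subtree bounds (lo, hi): at each node, require lo < value < hi,
then recurse left with hi=value and right with lo=value.
Preorder trace (stopping at first violation):
  at node 20 with bounds (-inf, +inf): OK
  at node 23 with bounds (-inf, 20): VIOLATION
Node 23 violates its bound: not (-inf < 23 < 20).
Result: Not a valid BST


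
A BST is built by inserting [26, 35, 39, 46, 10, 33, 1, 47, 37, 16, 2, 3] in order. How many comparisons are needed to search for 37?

Search path for 37: 26 -> 35 -> 39 -> 37
Found: True
Comparisons: 4


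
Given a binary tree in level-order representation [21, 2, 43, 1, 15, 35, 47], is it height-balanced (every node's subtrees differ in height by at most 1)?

Tree (level-order array): [21, 2, 43, 1, 15, 35, 47]
Definition: a tree is height-balanced if, at every node, |h(left) - h(right)| <= 1 (empty subtree has height -1).
Bottom-up per-node check:
  node 1: h_left=-1, h_right=-1, diff=0 [OK], height=0
  node 15: h_left=-1, h_right=-1, diff=0 [OK], height=0
  node 2: h_left=0, h_right=0, diff=0 [OK], height=1
  node 35: h_left=-1, h_right=-1, diff=0 [OK], height=0
  node 47: h_left=-1, h_right=-1, diff=0 [OK], height=0
  node 43: h_left=0, h_right=0, diff=0 [OK], height=1
  node 21: h_left=1, h_right=1, diff=0 [OK], height=2
All nodes satisfy the balance condition.
Result: Balanced


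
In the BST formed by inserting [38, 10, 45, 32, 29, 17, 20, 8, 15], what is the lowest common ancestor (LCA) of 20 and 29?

Tree insertion order: [38, 10, 45, 32, 29, 17, 20, 8, 15]
Tree (level-order array): [38, 10, 45, 8, 32, None, None, None, None, 29, None, 17, None, 15, 20]
In a BST, the LCA of p=20, q=29 is the first node v on the
root-to-leaf path with p <= v <= q (go left if both < v, right if both > v).
Walk from root:
  at 38: both 20 and 29 < 38, go left
  at 10: both 20 and 29 > 10, go right
  at 32: both 20 and 29 < 32, go left
  at 29: 20 <= 29 <= 29, this is the LCA
LCA = 29


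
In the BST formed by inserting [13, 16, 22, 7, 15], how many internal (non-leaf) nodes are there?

Tree built from: [13, 16, 22, 7, 15]
Tree (level-order array): [13, 7, 16, None, None, 15, 22]
Rule: An internal node has at least one child.
Per-node child counts:
  node 13: 2 child(ren)
  node 7: 0 child(ren)
  node 16: 2 child(ren)
  node 15: 0 child(ren)
  node 22: 0 child(ren)
Matching nodes: [13, 16]
Count of internal (non-leaf) nodes: 2


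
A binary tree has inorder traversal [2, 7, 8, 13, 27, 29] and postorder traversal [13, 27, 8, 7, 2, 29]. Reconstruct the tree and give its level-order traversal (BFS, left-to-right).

Inorder:   [2, 7, 8, 13, 27, 29]
Postorder: [13, 27, 8, 7, 2, 29]
Algorithm: postorder visits root last, so walk postorder right-to-left;
each value is the root of the current inorder slice — split it at that
value, recurse on the right subtree first, then the left.
Recursive splits:
  root=29; inorder splits into left=[2, 7, 8, 13, 27], right=[]
  root=2; inorder splits into left=[], right=[7, 8, 13, 27]
  root=7; inorder splits into left=[], right=[8, 13, 27]
  root=8; inorder splits into left=[], right=[13, 27]
  root=27; inorder splits into left=[13], right=[]
  root=13; inorder splits into left=[], right=[]
Reconstructed level-order: [29, 2, 7, 8, 27, 13]


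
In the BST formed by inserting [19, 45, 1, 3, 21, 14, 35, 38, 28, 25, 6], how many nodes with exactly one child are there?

Tree built from: [19, 45, 1, 3, 21, 14, 35, 38, 28, 25, 6]
Tree (level-order array): [19, 1, 45, None, 3, 21, None, None, 14, None, 35, 6, None, 28, 38, None, None, 25]
Rule: These are nodes with exactly 1 non-null child.
Per-node child counts:
  node 19: 2 child(ren)
  node 1: 1 child(ren)
  node 3: 1 child(ren)
  node 14: 1 child(ren)
  node 6: 0 child(ren)
  node 45: 1 child(ren)
  node 21: 1 child(ren)
  node 35: 2 child(ren)
  node 28: 1 child(ren)
  node 25: 0 child(ren)
  node 38: 0 child(ren)
Matching nodes: [1, 3, 14, 45, 21, 28]
Count of nodes with exactly one child: 6


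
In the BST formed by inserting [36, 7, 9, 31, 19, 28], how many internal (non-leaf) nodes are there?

Tree built from: [36, 7, 9, 31, 19, 28]
Tree (level-order array): [36, 7, None, None, 9, None, 31, 19, None, None, 28]
Rule: An internal node has at least one child.
Per-node child counts:
  node 36: 1 child(ren)
  node 7: 1 child(ren)
  node 9: 1 child(ren)
  node 31: 1 child(ren)
  node 19: 1 child(ren)
  node 28: 0 child(ren)
Matching nodes: [36, 7, 9, 31, 19]
Count of internal (non-leaf) nodes: 5


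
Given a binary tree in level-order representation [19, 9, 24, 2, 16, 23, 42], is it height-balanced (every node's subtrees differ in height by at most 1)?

Tree (level-order array): [19, 9, 24, 2, 16, 23, 42]
Definition: a tree is height-balanced if, at every node, |h(left) - h(right)| <= 1 (empty subtree has height -1).
Bottom-up per-node check:
  node 2: h_left=-1, h_right=-1, diff=0 [OK], height=0
  node 16: h_left=-1, h_right=-1, diff=0 [OK], height=0
  node 9: h_left=0, h_right=0, diff=0 [OK], height=1
  node 23: h_left=-1, h_right=-1, diff=0 [OK], height=0
  node 42: h_left=-1, h_right=-1, diff=0 [OK], height=0
  node 24: h_left=0, h_right=0, diff=0 [OK], height=1
  node 19: h_left=1, h_right=1, diff=0 [OK], height=2
All nodes satisfy the balance condition.
Result: Balanced


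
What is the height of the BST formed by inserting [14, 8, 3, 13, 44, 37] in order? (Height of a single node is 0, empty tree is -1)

Insertion order: [14, 8, 3, 13, 44, 37]
Tree (level-order array): [14, 8, 44, 3, 13, 37]
Compute height bottom-up (empty subtree = -1):
  height(3) = 1 + max(-1, -1) = 0
  height(13) = 1 + max(-1, -1) = 0
  height(8) = 1 + max(0, 0) = 1
  height(37) = 1 + max(-1, -1) = 0
  height(44) = 1 + max(0, -1) = 1
  height(14) = 1 + max(1, 1) = 2
Height = 2


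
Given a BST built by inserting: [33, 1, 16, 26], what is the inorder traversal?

Tree insertion order: [33, 1, 16, 26]
Tree (level-order array): [33, 1, None, None, 16, None, 26]
Inorder traversal: [1, 16, 26, 33]


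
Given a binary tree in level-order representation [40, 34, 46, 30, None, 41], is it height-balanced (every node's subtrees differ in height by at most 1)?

Tree (level-order array): [40, 34, 46, 30, None, 41]
Definition: a tree is height-balanced if, at every node, |h(left) - h(right)| <= 1 (empty subtree has height -1).
Bottom-up per-node check:
  node 30: h_left=-1, h_right=-1, diff=0 [OK], height=0
  node 34: h_left=0, h_right=-1, diff=1 [OK], height=1
  node 41: h_left=-1, h_right=-1, diff=0 [OK], height=0
  node 46: h_left=0, h_right=-1, diff=1 [OK], height=1
  node 40: h_left=1, h_right=1, diff=0 [OK], height=2
All nodes satisfy the balance condition.
Result: Balanced


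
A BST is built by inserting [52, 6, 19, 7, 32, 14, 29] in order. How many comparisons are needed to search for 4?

Search path for 4: 52 -> 6
Found: False
Comparisons: 2


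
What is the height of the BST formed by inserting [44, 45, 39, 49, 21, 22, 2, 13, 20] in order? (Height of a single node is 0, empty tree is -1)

Insertion order: [44, 45, 39, 49, 21, 22, 2, 13, 20]
Tree (level-order array): [44, 39, 45, 21, None, None, 49, 2, 22, None, None, None, 13, None, None, None, 20]
Compute height bottom-up (empty subtree = -1):
  height(20) = 1 + max(-1, -1) = 0
  height(13) = 1 + max(-1, 0) = 1
  height(2) = 1 + max(-1, 1) = 2
  height(22) = 1 + max(-1, -1) = 0
  height(21) = 1 + max(2, 0) = 3
  height(39) = 1 + max(3, -1) = 4
  height(49) = 1 + max(-1, -1) = 0
  height(45) = 1 + max(-1, 0) = 1
  height(44) = 1 + max(4, 1) = 5
Height = 5


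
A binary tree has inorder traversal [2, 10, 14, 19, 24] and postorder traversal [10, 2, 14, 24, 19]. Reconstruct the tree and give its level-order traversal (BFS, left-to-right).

Inorder:   [2, 10, 14, 19, 24]
Postorder: [10, 2, 14, 24, 19]
Algorithm: postorder visits root last, so walk postorder right-to-left;
each value is the root of the current inorder slice — split it at that
value, recurse on the right subtree first, then the left.
Recursive splits:
  root=19; inorder splits into left=[2, 10, 14], right=[24]
  root=24; inorder splits into left=[], right=[]
  root=14; inorder splits into left=[2, 10], right=[]
  root=2; inorder splits into left=[], right=[10]
  root=10; inorder splits into left=[], right=[]
Reconstructed level-order: [19, 14, 24, 2, 10]


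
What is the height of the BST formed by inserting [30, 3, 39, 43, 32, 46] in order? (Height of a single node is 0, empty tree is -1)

Insertion order: [30, 3, 39, 43, 32, 46]
Tree (level-order array): [30, 3, 39, None, None, 32, 43, None, None, None, 46]
Compute height bottom-up (empty subtree = -1):
  height(3) = 1 + max(-1, -1) = 0
  height(32) = 1 + max(-1, -1) = 0
  height(46) = 1 + max(-1, -1) = 0
  height(43) = 1 + max(-1, 0) = 1
  height(39) = 1 + max(0, 1) = 2
  height(30) = 1 + max(0, 2) = 3
Height = 3


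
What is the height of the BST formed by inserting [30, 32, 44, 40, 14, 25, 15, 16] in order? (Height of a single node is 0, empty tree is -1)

Insertion order: [30, 32, 44, 40, 14, 25, 15, 16]
Tree (level-order array): [30, 14, 32, None, 25, None, 44, 15, None, 40, None, None, 16]
Compute height bottom-up (empty subtree = -1):
  height(16) = 1 + max(-1, -1) = 0
  height(15) = 1 + max(-1, 0) = 1
  height(25) = 1 + max(1, -1) = 2
  height(14) = 1 + max(-1, 2) = 3
  height(40) = 1 + max(-1, -1) = 0
  height(44) = 1 + max(0, -1) = 1
  height(32) = 1 + max(-1, 1) = 2
  height(30) = 1 + max(3, 2) = 4
Height = 4


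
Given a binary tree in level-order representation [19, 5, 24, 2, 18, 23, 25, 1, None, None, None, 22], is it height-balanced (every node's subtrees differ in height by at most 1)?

Tree (level-order array): [19, 5, 24, 2, 18, 23, 25, 1, None, None, None, 22]
Definition: a tree is height-balanced if, at every node, |h(left) - h(right)| <= 1 (empty subtree has height -1).
Bottom-up per-node check:
  node 1: h_left=-1, h_right=-1, diff=0 [OK], height=0
  node 2: h_left=0, h_right=-1, diff=1 [OK], height=1
  node 18: h_left=-1, h_right=-1, diff=0 [OK], height=0
  node 5: h_left=1, h_right=0, diff=1 [OK], height=2
  node 22: h_left=-1, h_right=-1, diff=0 [OK], height=0
  node 23: h_left=0, h_right=-1, diff=1 [OK], height=1
  node 25: h_left=-1, h_right=-1, diff=0 [OK], height=0
  node 24: h_left=1, h_right=0, diff=1 [OK], height=2
  node 19: h_left=2, h_right=2, diff=0 [OK], height=3
All nodes satisfy the balance condition.
Result: Balanced


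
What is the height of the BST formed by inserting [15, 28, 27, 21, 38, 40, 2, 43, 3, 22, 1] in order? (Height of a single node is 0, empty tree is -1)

Insertion order: [15, 28, 27, 21, 38, 40, 2, 43, 3, 22, 1]
Tree (level-order array): [15, 2, 28, 1, 3, 27, 38, None, None, None, None, 21, None, None, 40, None, 22, None, 43]
Compute height bottom-up (empty subtree = -1):
  height(1) = 1 + max(-1, -1) = 0
  height(3) = 1 + max(-1, -1) = 0
  height(2) = 1 + max(0, 0) = 1
  height(22) = 1 + max(-1, -1) = 0
  height(21) = 1 + max(-1, 0) = 1
  height(27) = 1 + max(1, -1) = 2
  height(43) = 1 + max(-1, -1) = 0
  height(40) = 1 + max(-1, 0) = 1
  height(38) = 1 + max(-1, 1) = 2
  height(28) = 1 + max(2, 2) = 3
  height(15) = 1 + max(1, 3) = 4
Height = 4
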